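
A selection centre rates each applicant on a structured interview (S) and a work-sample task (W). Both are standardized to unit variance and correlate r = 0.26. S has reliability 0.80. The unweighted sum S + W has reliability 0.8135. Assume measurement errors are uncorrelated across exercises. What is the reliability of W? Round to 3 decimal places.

Var(S+W) = 2 + 2·0.26 = 2.520.
True-score variance = ρ_S + ρ_W + 2·0.26, so 0.8135 = (0.80 + ρ_W + 0.52) / 2.520.
ρ_W = 0.8135·2.520 − 0.80 − 0.52 = 0.730.

0.730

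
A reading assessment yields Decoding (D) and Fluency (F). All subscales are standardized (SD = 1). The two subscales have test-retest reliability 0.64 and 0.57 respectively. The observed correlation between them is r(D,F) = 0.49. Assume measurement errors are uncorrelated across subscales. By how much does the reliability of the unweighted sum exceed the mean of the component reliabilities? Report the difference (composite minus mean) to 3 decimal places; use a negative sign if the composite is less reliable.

Var(sum) = 2 + 0.98 = 2.98; true-score variance = 1.21 + 0.98 = 2.19; composite reliability = 0.7349.
Mean component reliability = 0.6050.
Difference = 0.7349 − 0.6050 = 0.130.

0.130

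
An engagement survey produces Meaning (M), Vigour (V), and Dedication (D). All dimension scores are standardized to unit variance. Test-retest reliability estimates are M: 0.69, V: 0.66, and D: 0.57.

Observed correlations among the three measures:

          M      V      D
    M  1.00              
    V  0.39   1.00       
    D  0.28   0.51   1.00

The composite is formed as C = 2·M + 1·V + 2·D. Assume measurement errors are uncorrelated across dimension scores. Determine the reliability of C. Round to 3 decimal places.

Var(C) = 2² + 1 + 2² + 2·[2·0.39 + 4·0.28 + 2·0.51] = 9 + 5.84 = 14.84.
Because errors are independent across components, Cov(Tᵢ,Tⱼ) = Cov(Xᵢ,Xⱼ); the off-diagonal part of the true-score variance is the same as above.
True-score variance = [2²·0.69 + 0.66 + 2²·0.57] + 5.84 = 5.7 + 5.84 = 11.54.
Reliability = 11.54 / 14.84 = 0.778.

0.778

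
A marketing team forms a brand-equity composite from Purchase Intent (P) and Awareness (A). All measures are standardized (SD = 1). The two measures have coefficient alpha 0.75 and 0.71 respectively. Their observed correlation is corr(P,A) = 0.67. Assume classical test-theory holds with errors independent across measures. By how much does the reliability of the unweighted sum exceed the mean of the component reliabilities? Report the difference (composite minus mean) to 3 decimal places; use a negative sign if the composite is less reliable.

0.108

Var(sum) = 2 + 1.34 = 3.34; true-score variance = 1.46 + 1.34 = 2.8; composite reliability = 0.8383.
Mean component reliability = 0.7300.
Difference = 0.8383 − 0.7300 = 0.108.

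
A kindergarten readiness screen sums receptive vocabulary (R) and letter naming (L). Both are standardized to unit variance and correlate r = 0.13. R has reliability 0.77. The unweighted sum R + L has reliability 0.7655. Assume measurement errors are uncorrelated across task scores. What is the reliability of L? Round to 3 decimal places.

Var(R+L) = 2 + 2·0.13 = 2.260.
True-score variance = ρ_R + ρ_L + 2·0.13, so 0.7655 = (0.77 + ρ_L + 0.26) / 2.260.
ρ_L = 0.7655·2.260 − 0.77 − 0.26 = 0.700.

0.700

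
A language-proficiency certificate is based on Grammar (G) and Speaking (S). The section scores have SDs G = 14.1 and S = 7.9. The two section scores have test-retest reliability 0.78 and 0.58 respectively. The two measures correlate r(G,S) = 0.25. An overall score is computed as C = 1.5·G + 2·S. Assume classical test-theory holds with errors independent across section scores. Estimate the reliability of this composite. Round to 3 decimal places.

Var(C) = 1.5²·14.1² + 2²·7.9² + 2·[3·14.1·7.9·0.25] = 696.962 + 167.085 = 864.048.
Under uncorrelated errors the observed covariances equal the true-score covariances, so only the own-variance terms attenuate.
True-score variance = [1.5²·14.1²·0.78 + 2²·7.9²·0.58] + 167.085 = 493.703 + 167.085 = 660.788.
Reliability = 660.788 / 864.048 = 0.765.

0.765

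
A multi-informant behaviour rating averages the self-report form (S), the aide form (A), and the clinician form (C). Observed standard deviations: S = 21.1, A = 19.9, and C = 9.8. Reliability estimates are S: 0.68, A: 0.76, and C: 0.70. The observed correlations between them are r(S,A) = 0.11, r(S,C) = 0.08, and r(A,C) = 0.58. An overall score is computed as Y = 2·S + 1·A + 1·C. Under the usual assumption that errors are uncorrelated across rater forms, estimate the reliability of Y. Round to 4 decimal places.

Var(Y) = 2²·21.1² + 19.9² + 9.8² + 2·[2·21.1·19.9·0.11 + 2·21.1·9.8·0.08 + 19.9·9.8·0.58] = 2272.89 + 477.144 = 2750.03.
Because errors are independent across components, Cov(Tᵢ,Tⱼ) = Cov(Xᵢ,Xⱼ); the off-diagonal part of the true-score variance is the same as above.
True-score variance = [2²·21.1²·0.68 + 19.9²·0.76 + 9.8²·0.70] + 477.144 = 1579.17 + 477.144 = 2056.31.
Reliability = 2056.31 / 2750.03 = 0.7477.

0.7477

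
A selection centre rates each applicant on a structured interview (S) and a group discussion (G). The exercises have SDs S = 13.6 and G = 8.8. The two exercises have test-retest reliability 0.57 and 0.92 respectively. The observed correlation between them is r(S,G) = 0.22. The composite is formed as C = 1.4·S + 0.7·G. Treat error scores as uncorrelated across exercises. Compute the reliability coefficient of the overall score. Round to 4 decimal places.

Var(C) = 1.4²·13.6² + 0.7²·8.8² + 2·[0.98·13.6·8.8·0.22] = 400.467 + 51.606 = 452.073.
Because errors are independent across components, Cov(Tᵢ,Tⱼ) = Cov(Xᵢ,Xⱼ); the off-diagonal part of the true-score variance is the same as above.
True-score variance = [1.4²·13.6²·0.57 + 0.7²·8.8²·0.92] + 51.606 = 241.547 + 51.606 = 293.153.
Reliability = 293.153 / 452.073 = 0.6485.

0.6485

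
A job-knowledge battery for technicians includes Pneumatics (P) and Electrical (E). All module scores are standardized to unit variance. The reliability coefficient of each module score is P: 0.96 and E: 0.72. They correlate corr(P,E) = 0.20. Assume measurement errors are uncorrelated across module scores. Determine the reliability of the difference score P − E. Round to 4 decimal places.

0.8000

Var(P−E) = 1 + 1 − 2·0.20 = 2 − 0.4 = 1.6.
Because errors are independent across components, Cov(Tᵢ,Tⱼ) = Cov(Xᵢ,Xⱼ); the off-diagonal part of the true-score variance is the same as above.
True-score variance = [0.96 + 0.72] − 0.4 = 1.68 − 0.4 = 1.28.
Reliability = 1.28 / 1.6 = 0.8000.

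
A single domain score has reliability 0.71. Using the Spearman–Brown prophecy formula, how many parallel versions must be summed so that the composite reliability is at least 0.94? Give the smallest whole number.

k ≥ ρ*(1−ρ₁)/(ρ₁(1−ρ*)) = 0.94·0.29 / (0.71·0.06) = 6.399.
Smallest integer k = 7.

7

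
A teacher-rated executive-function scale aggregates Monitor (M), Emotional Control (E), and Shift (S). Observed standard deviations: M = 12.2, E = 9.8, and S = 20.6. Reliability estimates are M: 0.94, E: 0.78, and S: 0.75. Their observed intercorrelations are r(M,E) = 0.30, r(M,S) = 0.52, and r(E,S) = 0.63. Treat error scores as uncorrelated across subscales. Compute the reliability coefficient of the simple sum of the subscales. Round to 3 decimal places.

0.892

Var(M+E+S) = 12.2² + 9.8² + 20.6² + 2·[12.2·9.8·0.30 + 12.2·20.6·0.52 + 9.8·20.6·0.63] = 669.24 + 587.478 = 1256.72.
Because errors are independent across components, Cov(Tᵢ,Tⱼ) = Cov(Xᵢ,Xⱼ); the off-diagonal part of the true-score variance is the same as above.
True-score variance = [12.2²·0.94 + 9.8²·0.78 + 20.6²·0.75] + 587.478 = 533.091 + 587.478 = 1120.57.
Reliability = 1120.57 / 1256.72 = 0.892.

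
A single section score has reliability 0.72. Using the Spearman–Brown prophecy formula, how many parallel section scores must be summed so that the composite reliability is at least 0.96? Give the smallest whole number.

10

k ≥ ρ*(1−ρ₁)/(ρ₁(1−ρ*)) = 0.96·0.28 / (0.72·0.04) = 9.333.
Smallest integer k = 10.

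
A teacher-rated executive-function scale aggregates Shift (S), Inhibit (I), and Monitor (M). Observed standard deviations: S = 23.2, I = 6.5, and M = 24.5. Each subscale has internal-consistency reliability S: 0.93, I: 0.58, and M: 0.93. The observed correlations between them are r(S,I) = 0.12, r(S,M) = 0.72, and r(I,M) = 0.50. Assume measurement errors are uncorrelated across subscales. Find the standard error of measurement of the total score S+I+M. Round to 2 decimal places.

9.87

Var(total) = 1180.74 + 1013.94 = 2194.68.
True-score variance = 1083.3 + 1013.94 = 2097.24, so reliability = 0.9556.
Error variance = 2194.68 − 2097.24 = 97.4393; SEM = √97.4393 = 9.87.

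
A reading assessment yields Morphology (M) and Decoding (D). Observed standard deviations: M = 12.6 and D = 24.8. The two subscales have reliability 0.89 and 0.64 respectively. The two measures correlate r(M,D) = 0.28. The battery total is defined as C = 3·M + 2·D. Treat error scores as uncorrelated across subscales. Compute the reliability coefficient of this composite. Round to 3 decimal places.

0.789

Var(C) = 3²·12.6² + 2²·24.8² + 2·[6·12.6·24.8·0.28] = 3889 + 1049.93 = 4938.93.
With uncorrelated errors the cross-covariances are all true-score covariance, so they carry over unchanged; only the diagonal terms shrink to ρᵢσᵢ².
True-score variance = [3²·12.6²·0.89 + 2²·24.8²·0.64] + 1049.93 = 2846.17 + 1049.93 = 3896.1.
Reliability = 3896.1 / 4938.93 = 0.789.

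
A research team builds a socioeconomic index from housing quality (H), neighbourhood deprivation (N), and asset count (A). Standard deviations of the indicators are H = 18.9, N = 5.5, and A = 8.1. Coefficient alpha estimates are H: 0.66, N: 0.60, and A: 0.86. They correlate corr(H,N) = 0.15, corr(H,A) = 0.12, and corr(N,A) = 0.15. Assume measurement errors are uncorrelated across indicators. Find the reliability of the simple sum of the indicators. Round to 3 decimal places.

0.733

Var(H+N+A) = 18.9² + 5.5² + 8.1² + 2·[18.9·5.5·0.15 + 18.9·8.1·0.12 + 5.5·8.1·0.15] = 453.07 + 81.2916 = 534.362.
Under uncorrelated errors the observed covariances equal the true-score covariances, so only the own-variance terms attenuate.
True-score variance = [18.9²·0.66 + 5.5²·0.60 + 8.1²·0.86] + 81.2916 = 310.333 + 81.2916 = 391.625.
Reliability = 391.625 / 534.362 = 0.733.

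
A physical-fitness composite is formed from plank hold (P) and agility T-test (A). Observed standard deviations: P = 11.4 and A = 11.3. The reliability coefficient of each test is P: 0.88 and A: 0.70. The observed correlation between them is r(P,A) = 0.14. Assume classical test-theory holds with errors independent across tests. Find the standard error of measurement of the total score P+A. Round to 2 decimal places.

7.34

Var(total) = 257.65 + 36.0696 = 293.72.
True-score variance = 203.748 + 36.0696 = 239.817, so reliability = 0.8165.
Error variance = 293.72 − 239.817 = 53.9022; SEM = √53.9022 = 7.34.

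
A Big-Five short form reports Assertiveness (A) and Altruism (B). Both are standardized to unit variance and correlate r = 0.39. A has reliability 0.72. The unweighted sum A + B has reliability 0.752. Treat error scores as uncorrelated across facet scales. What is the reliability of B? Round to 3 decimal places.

Var(A+B) = 2 + 2·0.39 = 2.780.
True-score variance = ρ_A + ρ_B + 2·0.39, so 0.752 = (0.72 + ρ_B + 0.78) / 2.780.
ρ_B = 0.752·2.780 − 0.72 − 0.78 = 0.591.

0.591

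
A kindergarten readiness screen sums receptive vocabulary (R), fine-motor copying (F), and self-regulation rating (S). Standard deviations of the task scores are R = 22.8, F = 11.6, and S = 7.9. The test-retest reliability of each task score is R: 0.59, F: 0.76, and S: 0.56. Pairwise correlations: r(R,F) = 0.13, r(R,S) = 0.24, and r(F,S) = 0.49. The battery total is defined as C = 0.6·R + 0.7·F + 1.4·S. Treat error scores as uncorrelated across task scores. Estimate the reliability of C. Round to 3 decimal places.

0.741

Var(C) = 0.6²·22.8² + 0.7²·11.6² + 1.4²·7.9² + 2·[0.42·22.8·11.6·0.13 + 0.84·22.8·7.9·0.24 + 0.98·11.6·7.9·0.49] = 375.4 + 189.517 = 564.917.
With uncorrelated errors the cross-covariances are all true-score covariance, so they carry over unchanged; only the diagonal terms shrink to ρᵢσᵢ².
True-score variance = [0.6²·22.8²·0.59 + 0.7²·11.6²·0.76 + 1.4²·7.9²·0.56] + 189.517 = 229.025 + 189.517 = 418.542.
Reliability = 418.542 / 564.917 = 0.741.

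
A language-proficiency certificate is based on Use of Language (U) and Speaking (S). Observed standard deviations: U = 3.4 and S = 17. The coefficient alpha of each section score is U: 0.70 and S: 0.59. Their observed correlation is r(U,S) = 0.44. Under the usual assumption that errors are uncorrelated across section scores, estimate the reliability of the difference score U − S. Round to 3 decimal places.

0.512

Var(U−S) = 3.4² + 17² − 2·3.4·17·0.44 = 300.56 − 50.864 = 249.696.
Under uncorrelated errors the observed covariances equal the true-score covariances, so only the own-variance terms attenuate.
True-score variance = [3.4²·0.70 + 17²·0.59] − 50.864 = 178.602 − 50.864 = 127.738.
Reliability = 127.738 / 249.696 = 0.512.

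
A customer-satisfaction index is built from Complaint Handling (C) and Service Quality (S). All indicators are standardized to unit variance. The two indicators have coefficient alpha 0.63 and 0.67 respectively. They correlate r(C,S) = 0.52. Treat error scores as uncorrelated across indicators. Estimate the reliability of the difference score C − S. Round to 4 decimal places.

Var(C−S) = 1 + 1 − 2·0.52 = 2 − 1.04 = 0.96.
With uncorrelated errors the cross-covariances are all true-score covariance, so they carry over unchanged; only the diagonal terms shrink to ρᵢσᵢ².
True-score variance = [0.63 + 0.67] − 1.04 = 1.3 − 1.04 = 0.26.
Reliability = 0.26 / 0.96 = 0.2708.

0.2708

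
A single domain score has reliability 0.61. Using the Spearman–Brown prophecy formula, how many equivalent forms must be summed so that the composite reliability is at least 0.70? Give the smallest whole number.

k ≥ ρ*(1−ρ₁)/(ρ₁(1−ρ*)) = 0.70·0.39 / (0.61·0.30) = 1.492.
Smallest integer k = 2.

2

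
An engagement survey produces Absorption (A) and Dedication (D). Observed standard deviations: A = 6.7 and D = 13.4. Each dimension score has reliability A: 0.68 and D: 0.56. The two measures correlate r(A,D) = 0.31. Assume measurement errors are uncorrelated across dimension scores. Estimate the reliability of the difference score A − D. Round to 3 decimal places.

0.447

Var(A−D) = 6.7² + 13.4² − 2·6.7·13.4·0.31 = 224.45 − 55.6636 = 168.786.
With uncorrelated errors the cross-covariances are all true-score covariance, so they carry over unchanged; only the diagonal terms shrink to ρᵢσᵢ².
True-score variance = [6.7²·0.68 + 13.4²·0.56] − 55.6636 = 131.079 − 55.6636 = 75.4152.
Reliability = 75.4152 / 168.786 = 0.447.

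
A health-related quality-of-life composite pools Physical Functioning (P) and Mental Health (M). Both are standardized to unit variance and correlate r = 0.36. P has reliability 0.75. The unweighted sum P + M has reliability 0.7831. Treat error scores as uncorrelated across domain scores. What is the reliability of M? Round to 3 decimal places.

0.660

Var(P+M) = 2 + 2·0.36 = 2.720.
True-score variance = ρ_P + ρ_M + 2·0.36, so 0.7831 = (0.75 + ρ_M + 0.72) / 2.720.
ρ_M = 0.7831·2.720 − 0.75 − 0.72 = 0.660.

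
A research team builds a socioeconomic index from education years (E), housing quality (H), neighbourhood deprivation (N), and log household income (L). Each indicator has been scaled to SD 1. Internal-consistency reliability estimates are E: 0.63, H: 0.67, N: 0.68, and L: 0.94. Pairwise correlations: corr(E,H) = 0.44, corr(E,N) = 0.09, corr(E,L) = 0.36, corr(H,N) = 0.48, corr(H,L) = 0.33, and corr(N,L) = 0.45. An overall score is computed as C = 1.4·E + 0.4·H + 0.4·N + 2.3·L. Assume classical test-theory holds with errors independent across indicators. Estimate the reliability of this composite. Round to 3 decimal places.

0.905

Var(C) = 1.4² + 0.4² + 0.4² + 2.3² + 2·[0.56·0.44 + 0.56·0.09 + 3.22·0.36 + 0.16·0.48 + 0.92·0.33 + 0.92·0.45] = 7.57 + 4.5008 = 12.0708.
Under uncorrelated errors the observed covariances equal the true-score covariances, so only the own-variance terms attenuate.
True-score variance = [1.4²·0.63 + 0.4²·0.67 + 0.4²·0.68 + 2.3²·0.94] + 4.5008 = 6.4234 + 4.5008 = 10.9242.
Reliability = 10.9242 / 12.0708 = 0.905.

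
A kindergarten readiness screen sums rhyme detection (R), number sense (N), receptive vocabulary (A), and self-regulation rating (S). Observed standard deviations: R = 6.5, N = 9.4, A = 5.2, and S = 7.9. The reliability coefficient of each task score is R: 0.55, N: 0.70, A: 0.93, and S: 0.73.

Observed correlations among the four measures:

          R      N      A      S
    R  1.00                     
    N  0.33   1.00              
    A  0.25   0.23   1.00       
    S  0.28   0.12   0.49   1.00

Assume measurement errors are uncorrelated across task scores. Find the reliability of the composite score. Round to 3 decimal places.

Var(R+N+A+S) = 6.5² + 9.4² + 5.2² + 7.9² + 2·[6.5·9.4·0.33 + 6.5·5.2·0.25 + 6.5·7.9·0.28 + 9.4·5.2·0.23 + 9.4·7.9·0.12 + 5.2·7.9·0.49] = 220.06 + 166.548 = 386.608.
With uncorrelated errors the cross-covariances are all true-score covariance, so they carry over unchanged; only the diagonal terms shrink to ρᵢσᵢ².
True-score variance = [6.5²·0.55 + 9.4²·0.70 + 5.2²·0.93 + 7.9²·0.73] + 166.548 = 155.796 + 166.548 = 322.344.
Reliability = 322.344 / 386.608 = 0.834.

0.834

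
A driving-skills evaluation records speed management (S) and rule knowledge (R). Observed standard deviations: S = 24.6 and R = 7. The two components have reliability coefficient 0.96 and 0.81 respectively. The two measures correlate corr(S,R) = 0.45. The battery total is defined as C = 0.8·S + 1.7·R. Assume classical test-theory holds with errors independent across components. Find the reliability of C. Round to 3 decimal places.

Var(C) = 0.8²·24.6² + 1.7²·7² + 2·[1.36·24.6·7·0.45] = 528.912 + 210.773 = 739.685.
Under uncorrelated errors the observed covariances equal the true-score covariances, so only the own-variance terms attenuate.
True-score variance = [0.8²·24.6²·0.96 + 1.7²·7²·0.81] + 210.773 = 486.514 + 210.773 = 697.287.
Reliability = 697.287 / 739.685 = 0.943.

0.943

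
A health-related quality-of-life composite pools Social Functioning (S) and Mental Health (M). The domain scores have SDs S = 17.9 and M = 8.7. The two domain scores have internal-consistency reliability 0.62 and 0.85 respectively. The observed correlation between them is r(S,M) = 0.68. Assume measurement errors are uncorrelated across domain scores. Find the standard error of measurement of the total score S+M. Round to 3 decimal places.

11.537

Var(total) = 396.1 + 211.793 = 607.893.
True-score variance = 262.991 + 211.793 = 474.783, so reliability = 0.7810.
Error variance = 607.893 − 474.783 = 133.109; SEM = √133.109 = 11.537.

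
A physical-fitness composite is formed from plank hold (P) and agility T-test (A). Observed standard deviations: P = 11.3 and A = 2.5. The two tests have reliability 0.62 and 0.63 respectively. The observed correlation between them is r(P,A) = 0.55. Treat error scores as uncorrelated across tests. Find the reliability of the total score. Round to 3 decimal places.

0.692

Var(P+A) = 11.3² + 2.5² + 2·[11.3·2.5·0.55] = 133.94 + 31.075 = 165.015.
Under uncorrelated errors the observed covariances equal the true-score covariances, so only the own-variance terms attenuate.
True-score variance = [11.3²·0.62 + 2.5²·0.63] + 31.075 = 83.1053 + 31.075 = 114.18.
Reliability = 114.18 / 165.015 = 0.692.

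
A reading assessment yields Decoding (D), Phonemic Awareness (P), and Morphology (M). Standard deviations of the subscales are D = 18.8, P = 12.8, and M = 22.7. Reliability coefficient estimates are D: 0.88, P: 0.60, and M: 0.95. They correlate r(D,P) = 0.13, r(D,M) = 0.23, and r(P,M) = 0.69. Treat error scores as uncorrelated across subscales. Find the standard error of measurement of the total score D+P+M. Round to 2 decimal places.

11.56

Var(total) = 1032.57 + 659.849 = 1692.42.
True-score variance = 898.857 + 659.849 = 1558.71, so reliability = 0.9210.
Error variance = 1692.42 − 1558.71 = 133.713; SEM = √133.713 = 11.56.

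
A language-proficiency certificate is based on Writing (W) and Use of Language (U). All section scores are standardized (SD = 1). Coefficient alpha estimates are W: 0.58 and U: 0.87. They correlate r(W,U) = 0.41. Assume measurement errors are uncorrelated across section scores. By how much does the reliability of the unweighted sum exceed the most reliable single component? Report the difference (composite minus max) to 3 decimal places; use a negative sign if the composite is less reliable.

Var(sum) = 2 + 0.82 = 2.82; true-score variance = 1.45 + 0.82 = 2.27; composite reliability = 0.8050.
Max component reliability = 0.8700.
Difference = 0.8050 − 0.8700 = -0.065.

-0.065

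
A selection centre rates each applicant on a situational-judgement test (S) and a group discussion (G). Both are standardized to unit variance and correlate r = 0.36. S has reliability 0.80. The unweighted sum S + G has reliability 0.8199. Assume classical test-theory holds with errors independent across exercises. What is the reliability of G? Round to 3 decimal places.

0.710

Var(S+G) = 2 + 2·0.36 = 2.720.
True-score variance = ρ_S + ρ_G + 2·0.36, so 0.8199 = (0.80 + ρ_G + 0.72) / 2.720.
ρ_G = 0.8199·2.720 − 0.80 − 0.72 = 0.710.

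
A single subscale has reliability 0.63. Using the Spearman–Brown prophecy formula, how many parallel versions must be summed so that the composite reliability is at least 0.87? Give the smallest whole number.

k ≥ ρ*(1−ρ₁)/(ρ₁(1−ρ*)) = 0.87·0.37 / (0.63·0.13) = 3.930.
Smallest integer k = 4.

4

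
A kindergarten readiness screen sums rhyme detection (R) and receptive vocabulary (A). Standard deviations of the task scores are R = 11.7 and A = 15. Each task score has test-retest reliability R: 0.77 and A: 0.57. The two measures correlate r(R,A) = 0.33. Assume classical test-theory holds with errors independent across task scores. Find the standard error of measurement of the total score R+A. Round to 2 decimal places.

Var(total) = 361.89 + 115.83 = 477.72.
True-score variance = 233.655 + 115.83 = 349.485, so reliability = 0.7316.
Error variance = 477.72 − 349.485 = 128.235; SEM = √128.235 = 11.32.

11.32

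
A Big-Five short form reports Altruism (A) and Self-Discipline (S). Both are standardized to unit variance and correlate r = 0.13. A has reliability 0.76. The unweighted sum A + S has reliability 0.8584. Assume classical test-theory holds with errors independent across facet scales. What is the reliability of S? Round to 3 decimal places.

Var(A+S) = 2 + 2·0.13 = 2.260.
True-score variance = ρ_A + ρ_S + 2·0.13, so 0.8584 = (0.76 + ρ_S + 0.26) / 2.260.
ρ_S = 0.8584·2.260 − 0.76 − 0.26 = 0.920.

0.920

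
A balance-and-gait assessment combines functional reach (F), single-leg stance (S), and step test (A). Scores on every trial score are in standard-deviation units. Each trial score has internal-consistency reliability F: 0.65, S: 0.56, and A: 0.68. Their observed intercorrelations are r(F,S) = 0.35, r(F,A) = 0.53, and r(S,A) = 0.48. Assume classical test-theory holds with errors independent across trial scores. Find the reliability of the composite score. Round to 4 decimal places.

0.8059

Var(F+S+A) = 3 + 2·[0.35 + 0.53 + 0.48] = 3 + 2.72 = 5.72.
Under uncorrelated errors the observed covariances equal the true-score covariances, so only the own-variance terms attenuate.
True-score variance = [0.65 + 0.56 + 0.68] + 2.72 = 1.89 + 2.72 = 4.61.
Reliability = 4.61 / 5.72 = 0.8059.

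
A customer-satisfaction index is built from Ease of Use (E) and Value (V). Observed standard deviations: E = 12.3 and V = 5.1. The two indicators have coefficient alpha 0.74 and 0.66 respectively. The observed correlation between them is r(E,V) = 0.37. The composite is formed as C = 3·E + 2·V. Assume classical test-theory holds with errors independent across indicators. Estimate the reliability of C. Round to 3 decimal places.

0.777

Var(C) = 3²·12.3² + 2²·5.1² + 2·[6·12.3·5.1·0.37] = 1465.65 + 278.521 = 1744.17.
Because errors are independent across components, Cov(Tᵢ,Tⱼ) = Cov(Xᵢ,Xⱼ); the off-diagonal part of the true-score variance is the same as above.
True-score variance = [3²·12.3²·0.74 + 2²·5.1²·0.66] + 278.521 = 1076.26 + 278.521 = 1354.78.
Reliability = 1354.78 / 1744.17 = 0.777.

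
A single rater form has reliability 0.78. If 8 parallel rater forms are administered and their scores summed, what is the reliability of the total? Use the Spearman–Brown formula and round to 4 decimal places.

ρ_k = kρ / (1 + (k−1)ρ) = 8·0.78 / (1 + 7·0.78) = 6.240 / 6.460 = 0.9659.

0.9659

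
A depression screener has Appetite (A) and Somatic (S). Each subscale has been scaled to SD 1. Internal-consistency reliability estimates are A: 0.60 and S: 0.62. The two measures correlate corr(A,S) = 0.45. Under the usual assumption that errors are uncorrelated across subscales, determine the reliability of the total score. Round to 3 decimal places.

0.731

Var(A+S) = 2 + 2·[0.45] = 2 + 0.9 = 2.9.
Because errors are independent across components, Cov(Tᵢ,Tⱼ) = Cov(Xᵢ,Xⱼ); the off-diagonal part of the true-score variance is the same as above.
True-score variance = [0.60 + 0.62] + 0.9 = 1.22 + 0.9 = 2.12.
Reliability = 2.12 / 2.9 = 0.731.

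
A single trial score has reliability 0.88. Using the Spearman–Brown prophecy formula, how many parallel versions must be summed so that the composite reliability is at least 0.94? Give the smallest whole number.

3

k ≥ ρ*(1−ρ₁)/(ρ₁(1−ρ*)) = 0.94·0.12 / (0.88·0.06) = 2.136.
Smallest integer k = 3.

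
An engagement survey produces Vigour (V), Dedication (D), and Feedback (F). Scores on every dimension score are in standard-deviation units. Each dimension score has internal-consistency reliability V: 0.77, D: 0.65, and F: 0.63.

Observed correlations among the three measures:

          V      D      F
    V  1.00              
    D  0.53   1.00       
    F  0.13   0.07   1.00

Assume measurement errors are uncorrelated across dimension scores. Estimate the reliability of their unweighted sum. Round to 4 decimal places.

0.7870

Var(V+D+F) = 3 + 2·[0.53 + 0.13 + 0.07] = 3 + 1.46 = 4.46.
Under uncorrelated errors the observed covariances equal the true-score covariances, so only the own-variance terms attenuate.
True-score variance = [0.77 + 0.65 + 0.63] + 1.46 = 2.05 + 1.46 = 3.51.
Reliability = 3.51 / 4.46 = 0.7870.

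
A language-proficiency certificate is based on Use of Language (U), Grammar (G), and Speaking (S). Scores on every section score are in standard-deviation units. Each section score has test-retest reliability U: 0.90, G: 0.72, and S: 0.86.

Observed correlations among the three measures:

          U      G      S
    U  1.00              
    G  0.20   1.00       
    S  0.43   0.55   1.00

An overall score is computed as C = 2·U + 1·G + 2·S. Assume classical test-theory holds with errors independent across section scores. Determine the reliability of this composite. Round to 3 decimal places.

Var(C) = 2² + 1 + 2² + 2·[2·0.20 + 4·0.43 + 2·0.55] = 9 + 6.44 = 15.44.
Under uncorrelated errors the observed covariances equal the true-score covariances, so only the own-variance terms attenuate.
True-score variance = [2²·0.90 + 0.72 + 2²·0.86] + 6.44 = 7.76 + 6.44 = 14.2.
Reliability = 14.2 / 15.44 = 0.920.

0.920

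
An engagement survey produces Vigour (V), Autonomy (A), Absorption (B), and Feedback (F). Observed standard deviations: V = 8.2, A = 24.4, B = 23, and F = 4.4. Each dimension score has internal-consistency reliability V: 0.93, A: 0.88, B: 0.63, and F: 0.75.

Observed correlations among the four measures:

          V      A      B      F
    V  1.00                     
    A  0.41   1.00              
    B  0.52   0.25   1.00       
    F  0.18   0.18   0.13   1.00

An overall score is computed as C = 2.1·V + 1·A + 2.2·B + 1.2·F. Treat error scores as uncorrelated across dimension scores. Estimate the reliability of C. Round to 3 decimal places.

Var(C) = 2.1²·8.2² + 24.4² + 2.2²·23² + 1.2²·4.4² + 2·[2.1·8.2·24.4·0.41 + 4.62·8.2·23·0.52 + 2.52·8.2·4.4·0.18 + 2.2·24.4·23·0.25 + 1.2·24.4·4.4·0.18 + 2.64·23·4.4·0.13] = 3480.13 + 2016.62 = 5496.74.
Under uncorrelated errors the observed covariances equal the true-score covariances, so only the own-variance terms attenuate.
True-score variance = [2.1²·8.2²·0.93 + 24.4²·0.88 + 2.2²·23²·0.63 + 1.2²·4.4²·0.75] + 2016.62 = 2433.62 + 2016.62 = 4450.24.
Reliability = 4450.24 / 5496.74 = 0.810.

0.810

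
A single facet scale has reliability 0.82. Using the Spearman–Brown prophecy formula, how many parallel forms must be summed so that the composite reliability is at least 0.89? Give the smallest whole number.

k ≥ ρ*(1−ρ₁)/(ρ₁(1−ρ*)) = 0.89·0.18 / (0.82·0.11) = 1.776.
Smallest integer k = 2.

2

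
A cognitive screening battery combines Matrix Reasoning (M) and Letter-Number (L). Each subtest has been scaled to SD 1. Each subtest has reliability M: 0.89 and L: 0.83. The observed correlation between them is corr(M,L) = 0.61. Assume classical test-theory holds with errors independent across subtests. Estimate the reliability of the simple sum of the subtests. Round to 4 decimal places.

0.9130

Var(M+L) = 2 + 2·[0.61] = 2 + 1.22 = 3.22.
Because errors are independent across components, Cov(Tᵢ,Tⱼ) = Cov(Xᵢ,Xⱼ); the off-diagonal part of the true-score variance is the same as above.
True-score variance = [0.89 + 0.83] + 1.22 = 1.72 + 1.22 = 2.94.
Reliability = 2.94 / 3.22 = 0.9130.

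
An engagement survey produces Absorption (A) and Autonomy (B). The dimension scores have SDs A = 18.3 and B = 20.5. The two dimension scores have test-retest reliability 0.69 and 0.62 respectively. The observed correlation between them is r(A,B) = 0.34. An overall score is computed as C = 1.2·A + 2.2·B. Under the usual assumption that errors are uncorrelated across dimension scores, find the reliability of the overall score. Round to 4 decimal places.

0.7108

Var(C) = 1.2²·18.3² + 2.2²·20.5² + 2·[2.64·18.3·20.5·0.34] = 2516.25 + 673.469 = 3189.72.
With uncorrelated errors the cross-covariances are all true-score covariance, so they carry over unchanged; only the diagonal terms shrink to ρᵢσᵢ².
True-score variance = [1.2²·18.3²·0.69 + 2.2²·20.5²·0.62] + 673.469 = 1593.83 + 673.469 = 2267.3.
Reliability = 2267.3 / 3189.72 = 0.7108.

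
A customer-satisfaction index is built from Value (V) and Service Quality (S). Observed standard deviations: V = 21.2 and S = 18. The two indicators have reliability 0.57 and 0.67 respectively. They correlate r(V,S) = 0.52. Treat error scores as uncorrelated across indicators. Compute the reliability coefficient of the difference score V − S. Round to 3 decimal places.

0.203

Var(V−S) = 21.2² + 18² − 2·21.2·18·0.52 = 773.44 − 396.864 = 376.576.
With uncorrelated errors the cross-covariances are all true-score covariance, so they carry over unchanged; only the diagonal terms shrink to ρᵢσᵢ².
True-score variance = [21.2²·0.57 + 18²·0.67] − 396.864 = 473.261 − 396.864 = 76.3968.
Reliability = 76.3968 / 376.576 = 0.203.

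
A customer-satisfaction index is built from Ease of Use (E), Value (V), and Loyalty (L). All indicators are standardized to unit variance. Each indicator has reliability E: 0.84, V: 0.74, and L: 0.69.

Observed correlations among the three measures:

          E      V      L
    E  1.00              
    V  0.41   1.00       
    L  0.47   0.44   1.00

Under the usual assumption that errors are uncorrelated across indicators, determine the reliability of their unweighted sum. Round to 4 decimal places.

0.8706

Var(E+V+L) = 3 + 2·[0.41 + 0.47 + 0.44] = 3 + 2.64 = 5.64.
Because errors are independent across components, Cov(Tᵢ,Tⱼ) = Cov(Xᵢ,Xⱼ); the off-diagonal part of the true-score variance is the same as above.
True-score variance = [0.84 + 0.74 + 0.69] + 2.64 = 2.27 + 2.64 = 4.91.
Reliability = 4.91 / 5.64 = 0.8706.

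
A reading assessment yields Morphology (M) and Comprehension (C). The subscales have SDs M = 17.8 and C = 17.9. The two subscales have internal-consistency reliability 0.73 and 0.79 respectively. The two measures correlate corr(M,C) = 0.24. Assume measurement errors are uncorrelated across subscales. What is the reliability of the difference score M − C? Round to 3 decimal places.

Var(M−C) = 17.8² + 17.9² − 2·17.8·17.9·0.24 = 637.25 − 152.938 = 484.312.
Under uncorrelated errors the observed covariances equal the true-score covariances, so only the own-variance terms attenuate.
True-score variance = [17.8²·0.73 + 17.9²·0.79] − 152.938 = 484.417 − 152.938 = 331.48.
Reliability = 331.48 / 484.312 = 0.684.

0.684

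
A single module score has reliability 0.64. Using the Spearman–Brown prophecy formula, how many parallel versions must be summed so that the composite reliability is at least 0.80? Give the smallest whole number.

3

k ≥ ρ*(1−ρ₁)/(ρ₁(1−ρ*)) = 0.80·0.36 / (0.64·0.20) = 2.250.
Smallest integer k = 3.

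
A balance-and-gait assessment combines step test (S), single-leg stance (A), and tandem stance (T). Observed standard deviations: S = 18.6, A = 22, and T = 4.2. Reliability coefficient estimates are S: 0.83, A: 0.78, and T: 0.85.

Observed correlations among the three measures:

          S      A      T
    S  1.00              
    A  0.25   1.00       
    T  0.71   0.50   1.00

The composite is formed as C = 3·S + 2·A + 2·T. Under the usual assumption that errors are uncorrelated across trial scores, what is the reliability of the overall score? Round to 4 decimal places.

0.8692

Var(C) = 3²·18.6² + 2²·22² + 2²·4.2² + 2·[6·18.6·22·0.25 + 6·18.6·4.2·0.71 + 4·22·4.2·0.50] = 5120.2 + 2262.78 = 7382.98.
Because errors are independent across components, Cov(Tᵢ,Tⱼ) = Cov(Xᵢ,Xⱼ); the off-diagonal part of the true-score variance is the same as above.
True-score variance = [3²·18.6²·0.83 + 2²·22²·0.78 + 2²·4.2²·0.85] + 2262.78 = 4154.38 + 2262.78 = 6417.16.
Reliability = 6417.16 / 7382.98 = 0.8692.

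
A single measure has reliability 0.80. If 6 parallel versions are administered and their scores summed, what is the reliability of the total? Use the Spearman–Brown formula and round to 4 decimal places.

0.9600

ρ_k = kρ / (1 + (k−1)ρ) = 6·0.80 / (1 + 5·0.80) = 4.800 / 5.000 = 0.9600.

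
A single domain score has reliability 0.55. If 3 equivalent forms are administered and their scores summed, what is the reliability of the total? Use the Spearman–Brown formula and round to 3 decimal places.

ρ_k = kρ / (1 + (k−1)ρ) = 3·0.55 / (1 + 2·0.55) = 1.650 / 2.100 = 0.786.

0.786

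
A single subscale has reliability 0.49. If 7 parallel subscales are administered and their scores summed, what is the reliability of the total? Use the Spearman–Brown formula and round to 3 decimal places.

0.871

ρ_k = kρ / (1 + (k−1)ρ) = 7·0.49 / (1 + 6·0.49) = 3.430 / 3.940 = 0.871.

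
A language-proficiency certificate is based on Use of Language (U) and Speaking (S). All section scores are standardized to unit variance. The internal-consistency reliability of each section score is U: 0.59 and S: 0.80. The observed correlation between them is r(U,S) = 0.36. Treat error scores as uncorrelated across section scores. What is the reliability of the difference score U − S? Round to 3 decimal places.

0.523

Var(U−S) = 1 + 1 − 2·0.36 = 2 − 0.72 = 1.28.
Because errors are independent across components, Cov(Tᵢ,Tⱼ) = Cov(Xᵢ,Xⱼ); the off-diagonal part of the true-score variance is the same as above.
True-score variance = [0.59 + 0.80] − 0.72 = 1.39 − 0.72 = 0.67.
Reliability = 0.67 / 1.28 = 0.523.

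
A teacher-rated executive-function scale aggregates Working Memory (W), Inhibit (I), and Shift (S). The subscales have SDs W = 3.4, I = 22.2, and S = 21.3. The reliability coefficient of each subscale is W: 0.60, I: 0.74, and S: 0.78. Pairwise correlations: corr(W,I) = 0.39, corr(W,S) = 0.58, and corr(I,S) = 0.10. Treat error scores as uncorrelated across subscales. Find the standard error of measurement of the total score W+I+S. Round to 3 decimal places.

15.250

Var(total) = 958.09 + 237.454 = 1195.54.
True-score variance = 725.516 + 237.454 = 962.969, so reliability = 0.8055.
Error variance = 1195.54 − 962.969 = 232.574; SEM = √232.574 = 15.250.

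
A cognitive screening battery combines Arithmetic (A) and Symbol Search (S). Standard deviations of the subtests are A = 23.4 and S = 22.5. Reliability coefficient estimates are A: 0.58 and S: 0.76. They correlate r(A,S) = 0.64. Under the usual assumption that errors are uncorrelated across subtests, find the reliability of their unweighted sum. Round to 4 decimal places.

Var(A+S) = 23.4² + 22.5² + 2·[23.4·22.5·0.64] = 1053.81 + 673.92 = 1727.73.
Under uncorrelated errors the observed covariances equal the true-score covariances, so only the own-variance terms attenuate.
True-score variance = [23.4²·0.58 + 22.5²·0.76] + 673.92 = 702.335 + 673.92 = 1376.25.
Reliability = 1376.25 / 1727.73 = 0.7966.

0.7966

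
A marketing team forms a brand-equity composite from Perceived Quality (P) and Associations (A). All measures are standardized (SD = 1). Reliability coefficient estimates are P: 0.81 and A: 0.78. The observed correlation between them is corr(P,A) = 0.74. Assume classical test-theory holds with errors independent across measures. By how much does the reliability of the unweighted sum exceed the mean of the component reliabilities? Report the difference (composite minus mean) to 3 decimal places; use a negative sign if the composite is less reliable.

Var(sum) = 2 + 1.48 = 3.48; true-score variance = 1.59 + 1.48 = 3.07; composite reliability = 0.8822.
Mean component reliability = 0.7950.
Difference = 0.8822 − 0.7950 = 0.087.

0.087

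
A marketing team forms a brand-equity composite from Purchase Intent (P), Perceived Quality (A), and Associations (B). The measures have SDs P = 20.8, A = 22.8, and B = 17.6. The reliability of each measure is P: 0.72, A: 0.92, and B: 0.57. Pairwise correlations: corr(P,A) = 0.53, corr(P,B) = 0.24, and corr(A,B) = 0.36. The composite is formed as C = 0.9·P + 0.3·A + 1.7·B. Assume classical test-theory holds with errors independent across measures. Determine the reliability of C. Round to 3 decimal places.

Var(C) = 0.9²·20.8² + 0.3²·22.8² + 1.7²·17.6² + 2·[0.27·20.8·22.8·0.53 + 1.53·20.8·17.6·0.24 + 0.51·22.8·17.6·0.36] = 1292.43 + 551.927 = 1844.36.
Because errors are independent across components, Cov(Tᵢ,Tⱼ) = Cov(Xᵢ,Xⱼ); the off-diagonal part of the true-score variance is the same as above.
True-score variance = [0.9²·20.8²·0.72 + 0.3²·22.8²·0.92 + 1.7²·17.6²·0.57] + 551.927 = 805.626 + 551.927 = 1357.55.
Reliability = 1357.55 / 1844.36 = 0.736.

0.736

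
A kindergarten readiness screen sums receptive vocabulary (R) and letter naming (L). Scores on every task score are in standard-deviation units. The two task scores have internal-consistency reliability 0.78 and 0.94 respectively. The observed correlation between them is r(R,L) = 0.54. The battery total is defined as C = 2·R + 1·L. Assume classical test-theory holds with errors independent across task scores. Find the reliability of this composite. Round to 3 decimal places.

0.869

Var(C) = 2² + 1 + 2·[2·0.54] = 5 + 2.16 = 7.16.
With uncorrelated errors the cross-covariances are all true-score covariance, so they carry over unchanged; only the diagonal terms shrink to ρᵢσᵢ².
True-score variance = [2²·0.78 + 0.94] + 2.16 = 4.06 + 2.16 = 6.22.
Reliability = 6.22 / 7.16 = 0.869.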